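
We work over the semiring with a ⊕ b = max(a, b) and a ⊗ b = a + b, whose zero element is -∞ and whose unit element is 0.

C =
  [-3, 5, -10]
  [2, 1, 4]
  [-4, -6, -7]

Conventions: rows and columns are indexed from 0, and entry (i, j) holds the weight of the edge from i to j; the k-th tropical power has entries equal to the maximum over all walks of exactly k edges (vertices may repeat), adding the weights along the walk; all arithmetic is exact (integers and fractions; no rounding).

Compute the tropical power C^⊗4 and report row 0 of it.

C^⊗2:
  [7, 6, 9]
  [3, 7, 5]
  [-4, 1, -2]
C^⊗3:
  [8, 12, 10]
  [9, 8, 11]
  [3, 2, 5]
C^⊗4:
  [14, 13, 16]
  [10, 14, 12]
  [4, 8, 6]
Answer: row 0 of C^⊗4 = [14, 13, 16]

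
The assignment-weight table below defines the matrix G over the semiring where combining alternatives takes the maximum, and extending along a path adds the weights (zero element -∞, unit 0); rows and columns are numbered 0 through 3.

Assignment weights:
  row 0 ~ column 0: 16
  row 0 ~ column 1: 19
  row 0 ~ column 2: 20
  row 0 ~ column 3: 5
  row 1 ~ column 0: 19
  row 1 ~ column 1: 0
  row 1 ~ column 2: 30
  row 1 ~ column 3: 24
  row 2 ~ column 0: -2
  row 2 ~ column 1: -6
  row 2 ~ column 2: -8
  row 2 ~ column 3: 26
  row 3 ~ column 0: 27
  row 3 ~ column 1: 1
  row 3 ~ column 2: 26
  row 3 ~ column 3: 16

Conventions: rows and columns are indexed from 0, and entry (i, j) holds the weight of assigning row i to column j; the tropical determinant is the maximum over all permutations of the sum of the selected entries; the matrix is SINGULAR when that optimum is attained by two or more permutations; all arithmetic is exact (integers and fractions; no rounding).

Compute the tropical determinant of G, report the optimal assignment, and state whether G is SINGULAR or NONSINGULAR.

σ = (0, 1, 2, 3): 16 + 0 + (-8) + 16 = 24
σ = (0, 1, 3, 2): 16 + 0 + 26 + 26 = 68
σ = (0, 2, 1, 3): 16 + 30 + (-6) + 16 = 56
σ = (0, 2, 3, 1): 16 + 30 + 26 + 1 = 73
σ = (0, 3, 1, 2): 16 + 24 + (-6) + 26 = 60
σ = (0, 3, 2, 1): 16 + 24 + (-8) + 1 = 33
σ = (1, 0, 2, 3): 19 + 19 + (-8) + 16 = 46
σ = (1, 0, 3, 2): 19 + 19 + 26 + 26 = 90
σ = (1, 2, 0, 3): 19 + 30 + (-2) + 16 = 63
σ = (1, 2, 3, 0): 19 + 30 + 26 + 27 = 102
σ = (1, 3, 0, 2): 19 + 24 + (-2) + 26 = 67
σ = (1, 3, 2, 0): 19 + 24 + (-8) + 27 = 62
σ = (2, 0, 1, 3): 20 + 19 + (-6) + 16 = 49
σ = (2, 0, 3, 1): 20 + 19 + 26 + 1 = 66
σ = (2, 1, 0, 3): 20 + 0 + (-2) + 16 = 34
σ = (2, 1, 3, 0): 20 + 0 + 26 + 27 = 73
σ = (2, 3, 0, 1): 20 + 24 + (-2) + 1 = 43
σ = (2, 3, 1, 0): 20 + 24 + (-6) + 27 = 65
σ = (3, 0, 1, 2): 5 + 19 + (-6) + 26 = 44
σ = (3, 0, 2, 1): 5 + 19 + (-8) + 1 = 17
σ = (3, 1, 0, 2): 5 + 0 + (-2) + 26 = 29
σ = (3, 1, 2, 0): 5 + 0 + (-8) + 27 = 24
σ = (3, 2, 0, 1): 5 + 30 + (-2) + 1 = 34
σ = (3, 2, 1, 0): 5 + 30 + (-6) + 27 = 56
Optimal value attained by: σ = (1, 2, 3, 0).
Answer: det⊕(G) = 102; verdict: NONSINGULAR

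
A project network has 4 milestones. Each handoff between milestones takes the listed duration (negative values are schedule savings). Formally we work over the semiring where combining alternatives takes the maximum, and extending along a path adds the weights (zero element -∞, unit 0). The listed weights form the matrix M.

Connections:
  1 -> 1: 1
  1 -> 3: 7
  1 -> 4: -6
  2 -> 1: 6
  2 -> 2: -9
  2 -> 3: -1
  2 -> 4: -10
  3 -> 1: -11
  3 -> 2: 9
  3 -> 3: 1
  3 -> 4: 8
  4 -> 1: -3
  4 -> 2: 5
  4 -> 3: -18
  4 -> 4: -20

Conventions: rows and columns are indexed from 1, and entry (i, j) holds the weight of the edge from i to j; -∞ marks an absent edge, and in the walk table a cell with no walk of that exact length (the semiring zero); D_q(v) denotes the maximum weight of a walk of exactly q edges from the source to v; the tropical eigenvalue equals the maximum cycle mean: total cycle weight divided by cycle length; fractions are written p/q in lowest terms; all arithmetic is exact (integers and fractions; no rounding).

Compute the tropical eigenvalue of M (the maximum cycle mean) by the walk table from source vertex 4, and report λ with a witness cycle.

q=0: [-∞, -∞, -∞, 0]
q=1: [-3, 5, -18, -20]
q=2: [11, -4, 4, -5]
q=3: [12, 13, 18, 12]
q=4: [19, 27, 19, 26]
Optimal cycle mean attained by: cycle 1->3->2->1, total 7 + 9 + 6, length 3.
Answer: λ = 22/3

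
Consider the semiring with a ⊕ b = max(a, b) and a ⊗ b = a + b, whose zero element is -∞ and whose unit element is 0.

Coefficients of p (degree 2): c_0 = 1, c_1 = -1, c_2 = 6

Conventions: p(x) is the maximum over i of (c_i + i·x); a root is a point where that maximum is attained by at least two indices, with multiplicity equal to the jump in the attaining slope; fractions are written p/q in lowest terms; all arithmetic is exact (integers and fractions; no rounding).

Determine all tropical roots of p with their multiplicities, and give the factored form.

hull edge (i=0, c=1) to (i=2, c=6): slope 5/2, span 2
Factored form: p(x) = 6 ⊗ (x ⊕ (-5/2)) ⊗ (x ⊕ (-5/2))
Answer: roots = -5/2 (mult 2)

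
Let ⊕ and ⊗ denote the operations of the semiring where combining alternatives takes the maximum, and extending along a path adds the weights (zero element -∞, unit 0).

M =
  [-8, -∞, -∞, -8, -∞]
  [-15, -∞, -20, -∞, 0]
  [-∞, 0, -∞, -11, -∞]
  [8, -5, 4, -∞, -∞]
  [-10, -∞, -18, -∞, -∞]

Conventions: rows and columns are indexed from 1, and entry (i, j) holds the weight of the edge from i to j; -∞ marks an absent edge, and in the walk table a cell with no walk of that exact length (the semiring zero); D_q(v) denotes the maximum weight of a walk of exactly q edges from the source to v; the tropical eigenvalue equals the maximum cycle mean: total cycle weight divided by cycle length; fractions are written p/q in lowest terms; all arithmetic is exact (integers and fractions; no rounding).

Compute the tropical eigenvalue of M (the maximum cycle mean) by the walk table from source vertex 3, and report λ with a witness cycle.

q=0: [-∞, -∞, 0, -∞, -∞]
q=1: [-∞, 0, -∞, -11, -∞]
q=2: [-3, -16, -7, -∞, 0]
q=3: [-10, -7, -18, -11, -16]
q=4: [-3, -16, -7, -18, -7]
q=5: [-10, -7, -14, -11, -16]
Optimal cycle mean attained by: cycle 1->4->1, total (-8) + 8, length 2.
Answer: λ = 0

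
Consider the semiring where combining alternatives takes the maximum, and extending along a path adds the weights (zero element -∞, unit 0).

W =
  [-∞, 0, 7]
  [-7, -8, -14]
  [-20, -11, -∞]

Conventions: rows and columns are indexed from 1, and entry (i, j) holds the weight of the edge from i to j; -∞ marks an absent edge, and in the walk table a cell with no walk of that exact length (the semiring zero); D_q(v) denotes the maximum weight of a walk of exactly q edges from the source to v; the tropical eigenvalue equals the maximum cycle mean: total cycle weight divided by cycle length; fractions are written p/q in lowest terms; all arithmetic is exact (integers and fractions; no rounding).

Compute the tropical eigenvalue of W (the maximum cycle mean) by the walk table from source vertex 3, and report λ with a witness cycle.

q=0: [-∞, -∞, 0]
q=1: [-20, -11, -∞]
q=2: [-18, -19, -13]
q=3: [-26, -18, -11]
Optimal cycle mean attained by: cycle 1->2->1, total 0 + (-7), length 2.
Answer: λ = -7/2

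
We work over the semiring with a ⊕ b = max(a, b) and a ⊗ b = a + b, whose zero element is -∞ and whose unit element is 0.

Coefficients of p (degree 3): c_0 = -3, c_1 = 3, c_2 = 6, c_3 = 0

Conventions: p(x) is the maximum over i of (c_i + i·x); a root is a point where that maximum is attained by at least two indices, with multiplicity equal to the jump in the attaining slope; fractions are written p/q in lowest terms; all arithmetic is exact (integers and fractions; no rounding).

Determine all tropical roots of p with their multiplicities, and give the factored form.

hull edge (i=0, c=-3) to (i=1, c=3): slope 6, span 1
hull edge (i=1, c=3) to (i=2, c=6): slope 3, span 1
hull edge (i=2, c=6) to (i=3, c=0): slope -6, span 1
Factored form: p(x) = 0 ⊗ (x ⊕ (-6)) ⊗ (x ⊕ (-3)) ⊗ (x ⊕ 6)
Answer: roots = -6 (mult 1), -3 (mult 1), 6 (mult 1)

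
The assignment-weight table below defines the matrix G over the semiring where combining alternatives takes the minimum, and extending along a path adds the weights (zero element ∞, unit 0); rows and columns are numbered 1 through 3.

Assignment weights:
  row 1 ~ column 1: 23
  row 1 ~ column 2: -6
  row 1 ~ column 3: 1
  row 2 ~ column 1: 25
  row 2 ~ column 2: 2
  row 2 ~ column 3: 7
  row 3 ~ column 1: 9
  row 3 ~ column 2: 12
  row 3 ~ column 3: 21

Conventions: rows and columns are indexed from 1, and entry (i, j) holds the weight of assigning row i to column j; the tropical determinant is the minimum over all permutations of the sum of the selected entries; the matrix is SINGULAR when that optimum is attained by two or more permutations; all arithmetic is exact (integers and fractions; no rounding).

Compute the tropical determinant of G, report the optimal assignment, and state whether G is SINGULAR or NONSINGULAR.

σ = (1, 2, 3): 23 + 2 + 21 = 46
σ = (1, 3, 2): 23 + 7 + 12 = 42
σ = (2, 1, 3): (-6) + 25 + 21 = 40
σ = (2, 3, 1): (-6) + 7 + 9 = 10
σ = (3, 1, 2): 1 + 25 + 12 = 38
σ = (3, 2, 1): 1 + 2 + 9 = 12
Optimal value attained by: σ = (2, 3, 1).
Answer: det⊕(G) = 10; verdict: NONSINGULAR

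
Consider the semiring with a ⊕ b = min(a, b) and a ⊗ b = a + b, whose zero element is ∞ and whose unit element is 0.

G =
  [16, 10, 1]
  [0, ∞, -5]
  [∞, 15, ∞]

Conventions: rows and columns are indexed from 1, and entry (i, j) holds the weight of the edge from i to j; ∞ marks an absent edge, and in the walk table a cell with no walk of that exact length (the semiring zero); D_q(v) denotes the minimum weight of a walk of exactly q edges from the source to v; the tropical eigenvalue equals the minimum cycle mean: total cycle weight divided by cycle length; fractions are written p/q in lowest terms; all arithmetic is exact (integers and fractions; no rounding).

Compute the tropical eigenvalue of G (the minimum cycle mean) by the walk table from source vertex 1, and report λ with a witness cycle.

q=0: [0, ∞, ∞]
q=1: [16, 10, 1]
q=2: [10, 16, 5]
q=3: [16, 20, 11]
Optimal cycle mean attained by: cycle 1->2->1, total 10 + 0, length 2.
Answer: λ = 5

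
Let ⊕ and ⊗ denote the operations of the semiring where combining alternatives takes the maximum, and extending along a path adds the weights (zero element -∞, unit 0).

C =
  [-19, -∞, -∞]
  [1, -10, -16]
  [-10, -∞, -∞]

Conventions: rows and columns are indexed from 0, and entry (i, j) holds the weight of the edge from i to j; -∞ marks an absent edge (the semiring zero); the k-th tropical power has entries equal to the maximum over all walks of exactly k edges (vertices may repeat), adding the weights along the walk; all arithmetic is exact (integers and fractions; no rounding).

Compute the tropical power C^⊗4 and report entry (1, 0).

C^⊗2:
  [-38, -∞, -∞]
  [-9, -20, -26]
  [-29, -∞, -∞]
C^⊗3:
  [-57, -∞, -∞]
  [-19, -30, -36]
  [-48, -∞, -∞]
C^⊗4:
  [-76, -∞, -∞]
  [-29, -40, -46]
  [-67, -∞, -∞]
Key observation: the optimum is the walk 1->1->1->1->0, with weight (-10) + (-10) + (-10) + 1 = -29.
Optimal value attained by: walk 1->1->1->1->0.
Answer: (C^⊗4)[1][0] = -29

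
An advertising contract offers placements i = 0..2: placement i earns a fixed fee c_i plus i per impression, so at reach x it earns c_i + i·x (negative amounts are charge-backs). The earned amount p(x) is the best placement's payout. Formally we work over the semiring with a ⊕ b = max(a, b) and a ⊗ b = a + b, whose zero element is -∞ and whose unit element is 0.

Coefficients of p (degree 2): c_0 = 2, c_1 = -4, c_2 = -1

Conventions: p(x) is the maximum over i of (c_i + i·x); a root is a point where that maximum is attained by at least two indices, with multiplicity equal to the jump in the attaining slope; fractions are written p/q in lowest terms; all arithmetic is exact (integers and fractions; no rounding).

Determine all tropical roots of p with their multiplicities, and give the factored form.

hull edge (i=0, c=2) to (i=2, c=-1): slope -3/2, span 2
Factored form: p(x) = -1 ⊗ (x ⊕ 3/2) ⊗ (x ⊕ 3/2)
Answer: roots = 3/2 (mult 2)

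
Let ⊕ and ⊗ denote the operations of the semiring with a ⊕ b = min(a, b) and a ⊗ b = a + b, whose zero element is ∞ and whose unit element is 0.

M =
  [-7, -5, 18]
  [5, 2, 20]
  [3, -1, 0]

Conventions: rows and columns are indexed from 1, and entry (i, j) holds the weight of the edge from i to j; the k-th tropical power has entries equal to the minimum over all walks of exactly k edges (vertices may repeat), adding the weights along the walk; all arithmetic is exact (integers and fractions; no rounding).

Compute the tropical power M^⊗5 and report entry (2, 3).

M^⊗2:
  [-14, -12, 11]
  [-2, 0, 20]
  [-4, -2, 0]
M^⊗3:
  [-21, -19, 4]
  [-9, -7, 16]
  [-11, -9, 0]
M^⊗4:
  [-28, -26, -3]
  [-16, -14, 9]
  [-18, -16, 0]
M^⊗5:
  [-35, -33, -10]
  [-23, -21, 2]
  [-25, -23, 0]
Key observation: the optimum is the walk 2->1->1->1->1->3, with weight 5 + (-7) + (-7) + (-7) + 18 = 2.
Optimal value attained by: walk 2->1->1->1->1->3.
Answer: (M^⊗5)[2][3] = 2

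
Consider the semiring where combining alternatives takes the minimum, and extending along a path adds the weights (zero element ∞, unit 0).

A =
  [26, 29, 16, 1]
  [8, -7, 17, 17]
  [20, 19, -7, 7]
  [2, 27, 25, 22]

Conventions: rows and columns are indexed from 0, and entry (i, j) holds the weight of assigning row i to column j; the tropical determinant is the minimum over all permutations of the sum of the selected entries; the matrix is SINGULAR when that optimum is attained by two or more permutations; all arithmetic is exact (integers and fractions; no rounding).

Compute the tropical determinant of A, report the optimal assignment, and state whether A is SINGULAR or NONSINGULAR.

σ = (0, 1, 2, 3): 26 + (-7) + (-7) + 22 = 34
σ = (0, 1, 3, 2): 26 + (-7) + 7 + 25 = 51
σ = (0, 2, 1, 3): 26 + 17 + 19 + 22 = 84
σ = (0, 2, 3, 1): 26 + 17 + 7 + 27 = 77
σ = (0, 3, 1, 2): 26 + 17 + 19 + 25 = 87
σ = (0, 3, 2, 1): 26 + 17 + (-7) + 27 = 63
σ = (1, 0, 2, 3): 29 + 8 + (-7) + 22 = 52
σ = (1, 0, 3, 2): 29 + 8 + 7 + 25 = 69
σ = (1, 2, 0, 3): 29 + 17 + 20 + 22 = 88
σ = (1, 2, 3, 0): 29 + 17 + 7 + 2 = 55
σ = (1, 3, 0, 2): 29 + 17 + 20 + 25 = 91
σ = (1, 3, 2, 0): 29 + 17 + (-7) + 2 = 41
σ = (2, 0, 1, 3): 16 + 8 + 19 + 22 = 65
σ = (2, 0, 3, 1): 16 + 8 + 7 + 27 = 58
σ = (2, 1, 0, 3): 16 + (-7) + 20 + 22 = 51
σ = (2, 1, 3, 0): 16 + (-7) + 7 + 2 = 18
σ = (2, 3, 0, 1): 16 + 17 + 20 + 27 = 80
σ = (2, 3, 1, 0): 16 + 17 + 19 + 2 = 54
σ = (3, 0, 1, 2): 1 + 8 + 19 + 25 = 53
σ = (3, 0, 2, 1): 1 + 8 + (-7) + 27 = 29
σ = (3, 1, 0, 2): 1 + (-7) + 20 + 25 = 39
σ = (3, 1, 2, 0): 1 + (-7) + (-7) + 2 = -11
σ = (3, 2, 0, 1): 1 + 17 + 20 + 27 = 65
σ = (3, 2, 1, 0): 1 + 17 + 19 + 2 = 39
Optimal value attained by: σ = (3, 1, 2, 0).
Answer: det⊕(A) = -11; verdict: NONSINGULAR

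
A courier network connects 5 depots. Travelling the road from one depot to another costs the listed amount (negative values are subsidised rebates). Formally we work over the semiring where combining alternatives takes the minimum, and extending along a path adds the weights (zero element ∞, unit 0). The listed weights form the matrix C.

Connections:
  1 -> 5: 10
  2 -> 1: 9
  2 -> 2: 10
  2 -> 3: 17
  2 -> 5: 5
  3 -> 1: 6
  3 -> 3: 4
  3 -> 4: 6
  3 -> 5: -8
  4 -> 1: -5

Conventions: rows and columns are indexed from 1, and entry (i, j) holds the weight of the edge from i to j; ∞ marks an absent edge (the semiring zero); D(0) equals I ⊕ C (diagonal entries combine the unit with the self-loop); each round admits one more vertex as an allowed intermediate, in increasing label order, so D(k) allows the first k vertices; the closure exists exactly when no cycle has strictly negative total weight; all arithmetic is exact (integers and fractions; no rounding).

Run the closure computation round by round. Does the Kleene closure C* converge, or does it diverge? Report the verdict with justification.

D(0):
  [0, ∞, ∞, ∞, 10]
  [9, 0, 17, ∞, 5]
  [6, ∞, 0, 6, -8]
  [-5, ∞, ∞, 0, ∞]
  [∞, ∞, ∞, ∞, 0]
D(1):
  [0, ∞, ∞, ∞, 10]
  [9, 0, 17, ∞, 5]
  [6, ∞, 0, 6, -8]
  [-5, ∞, ∞, 0, 5]
  [∞, ∞, ∞, ∞, 0]
D(2):
  [0, ∞, ∞, ∞, 10]
  [9, 0, 17, ∞, 5]
  [6, ∞, 0, 6, -8]
  [-5, ∞, ∞, 0, 5]
  [∞, ∞, ∞, ∞, 0]
D(3):
  [0, ∞, ∞, ∞, 10]
  [9, 0, 17, 23, 5]
  [6, ∞, 0, 6, -8]
  [-5, ∞, ∞, 0, 5]
  [∞, ∞, ∞, ∞, 0]
D(4):
  [0, ∞, ∞, ∞, 10]
  [9, 0, 17, 23, 5]
  [1, ∞, 0, 6, -8]
  [-5, ∞, ∞, 0, 5]
  [∞, ∞, ∞, ∞, 0]
D(5):
  [0, ∞, ∞, ∞, 10]
  [9, 0, 17, 23, 5]
  [1, ∞, 0, 6, -8]
  [-5, ∞, ∞, 0, 5]
  [∞, ∞, ∞, ∞, 0]
Key observation: every diagonal entry stays at the unit through all rounds, so no improving cycle exists.
Answer: CONVERGES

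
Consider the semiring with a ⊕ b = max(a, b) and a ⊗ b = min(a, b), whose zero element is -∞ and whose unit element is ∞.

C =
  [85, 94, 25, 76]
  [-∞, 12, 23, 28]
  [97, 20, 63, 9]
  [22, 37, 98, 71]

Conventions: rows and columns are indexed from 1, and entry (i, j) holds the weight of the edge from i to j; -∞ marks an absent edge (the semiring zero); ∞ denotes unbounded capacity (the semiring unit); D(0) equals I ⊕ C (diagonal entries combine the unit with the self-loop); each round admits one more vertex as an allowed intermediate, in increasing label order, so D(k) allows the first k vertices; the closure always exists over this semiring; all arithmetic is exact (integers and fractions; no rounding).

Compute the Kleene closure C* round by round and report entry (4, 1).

D(0):
  [∞, 94, 25, 76]
  [-∞, ∞, 23, 28]
  [97, 20, ∞, 9]
  [22, 37, 98, ∞]
D(1):
  [∞, 94, 25, 76]
  [-∞, ∞, 23, 28]
  [97, 94, ∞, 76]
  [22, 37, 98, ∞]
D(2):
  [∞, 94, 25, 76]
  [-∞, ∞, 23, 28]
  [97, 94, ∞, 76]
  [22, 37, 98, ∞]
D(3):
  [∞, 94, 25, 76]
  [23, ∞, 23, 28]
  [97, 94, ∞, 76]
  [97, 94, 98, ∞]
D(4):
  [∞, 94, 76, 76]
  [28, ∞, 28, 28]
  [97, 94, ∞, 76]
  [97, 94, 98, ∞]
Answer: C*[4][1] = 97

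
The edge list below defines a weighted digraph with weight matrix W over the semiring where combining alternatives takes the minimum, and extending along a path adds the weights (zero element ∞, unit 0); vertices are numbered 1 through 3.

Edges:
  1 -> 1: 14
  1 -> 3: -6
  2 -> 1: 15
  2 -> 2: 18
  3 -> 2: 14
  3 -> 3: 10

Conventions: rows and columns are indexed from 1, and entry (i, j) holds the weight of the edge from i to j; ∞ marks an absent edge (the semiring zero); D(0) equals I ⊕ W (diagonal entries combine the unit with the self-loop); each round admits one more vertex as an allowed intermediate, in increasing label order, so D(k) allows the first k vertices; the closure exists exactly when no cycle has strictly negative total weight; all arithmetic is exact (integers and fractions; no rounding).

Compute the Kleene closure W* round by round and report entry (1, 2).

D(0):
  [0, ∞, -6]
  [15, 0, ∞]
  [∞, 14, 0]
D(1):
  [0, ∞, -6]
  [15, 0, 9]
  [∞, 14, 0]
D(2):
  [0, ∞, -6]
  [15, 0, 9]
  [29, 14, 0]
D(3):
  [0, 8, -6]
  [15, 0, 9]
  [29, 14, 0]
Answer: W*[1][2] = 8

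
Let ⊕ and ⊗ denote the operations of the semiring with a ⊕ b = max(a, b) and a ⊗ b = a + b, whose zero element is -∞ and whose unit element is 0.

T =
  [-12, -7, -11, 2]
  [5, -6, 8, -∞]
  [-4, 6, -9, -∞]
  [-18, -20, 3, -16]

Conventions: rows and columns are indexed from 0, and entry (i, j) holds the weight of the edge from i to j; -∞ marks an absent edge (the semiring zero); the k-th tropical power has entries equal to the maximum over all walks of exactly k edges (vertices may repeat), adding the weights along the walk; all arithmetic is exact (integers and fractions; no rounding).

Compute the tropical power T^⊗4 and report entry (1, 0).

T^⊗2:
  [-2, -5, 5, -10]
  [4, 14, 2, 7]
  [11, 0, 14, -2]
  [-1, 9, -6, -16]
T^⊗3:
  [1, 11, 3, 0]
  [19, 8, 22, 6]
  [10, 20, 8, 13]
  [14, 3, 17, 1]
T^⊗4:
  [16, 9, 19, 3]
  [18, 28, 16, 21]
  [25, 14, 28, 12]
  [13, 23, 11, 16]
Key observation: the optimum is the walk 1->2->1->2->0, with weight 8 + 6 + 8 + (-4) = 18.
Optimal value attained by: walk 1->2->1->2->0.
Answer: (T^⊗4)[1][0] = 18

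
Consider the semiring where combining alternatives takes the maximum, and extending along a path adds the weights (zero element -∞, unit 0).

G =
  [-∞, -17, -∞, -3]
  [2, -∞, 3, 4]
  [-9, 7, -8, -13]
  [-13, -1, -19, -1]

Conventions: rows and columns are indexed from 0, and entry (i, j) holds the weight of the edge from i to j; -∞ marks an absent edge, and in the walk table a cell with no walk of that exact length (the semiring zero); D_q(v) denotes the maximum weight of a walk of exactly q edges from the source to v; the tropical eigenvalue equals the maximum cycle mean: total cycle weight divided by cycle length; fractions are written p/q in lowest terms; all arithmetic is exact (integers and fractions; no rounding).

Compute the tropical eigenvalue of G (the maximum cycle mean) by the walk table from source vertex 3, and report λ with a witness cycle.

q=0: [-∞, -∞, -∞, 0]
q=1: [-13, -1, -19, -1]
q=2: [1, -2, 2, 3]
q=3: [0, 9, 1, 2]
q=4: [11, 8, 12, 13]
Optimal cycle mean attained by: cycle 1->2->1, total 3 + 7, length 2.
Answer: λ = 5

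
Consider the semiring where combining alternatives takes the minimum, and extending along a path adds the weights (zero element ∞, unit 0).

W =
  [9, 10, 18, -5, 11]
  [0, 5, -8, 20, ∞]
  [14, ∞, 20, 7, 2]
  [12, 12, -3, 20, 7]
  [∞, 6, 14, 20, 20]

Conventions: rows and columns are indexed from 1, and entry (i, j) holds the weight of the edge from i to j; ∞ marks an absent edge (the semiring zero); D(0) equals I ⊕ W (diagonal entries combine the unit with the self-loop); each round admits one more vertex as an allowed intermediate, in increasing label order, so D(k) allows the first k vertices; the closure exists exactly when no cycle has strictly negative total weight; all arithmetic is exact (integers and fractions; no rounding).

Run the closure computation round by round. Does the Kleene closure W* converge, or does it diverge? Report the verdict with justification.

D(0):
  [0, 10, 18, -5, 11]
  [0, 0, -8, 20, ∞]
  [14, ∞, 0, 7, 2]
  [12, 12, -3, 0, 7]
  [∞, 6, 14, 20, 0]
D(1):
  [0, 10, 18, -5, 11]
  [0, 0, -8, -5, 11]
  [14, 24, 0, 7, 2]
  [12, 12, -3, 0, 7]
  [∞, 6, 14, 20, 0]
D(2):
  [0, 10, 2, -5, 11]
  [0, 0, -8, -5, 11]
  [14, 24, 0, 7, 2]
  [12, 12, -3, 0, 7]
  [6, 6, -2, 1, 0]
D(3):
  [0, 10, 2, -5, 4]
  [0, 0, -8, -5, -6]
  [14, 24, 0, 7, 2]
  [11, 12, -3, 0, -1]
  [6, 6, -2, 1, 0]
D(4):
  [0, 7, -8, -5, -6]
  [0, 0, -8, -5, -6]
  [14, 19, 0, 7, 2]
  [11, 12, -3, 0, -1]
  [6, 6, -2, 1, 0]
D(5):
  [0, 0, -8, -5, -6]
  [0, 0, -8, -5, -6]
  [8, 8, 0, 3, 2]
  [5, 5, -3, 0, -1]
  [6, 6, -2, 1, 0]
Key observation: every diagonal entry stays at the unit through all rounds, so no improving cycle exists.
Answer: CONVERGES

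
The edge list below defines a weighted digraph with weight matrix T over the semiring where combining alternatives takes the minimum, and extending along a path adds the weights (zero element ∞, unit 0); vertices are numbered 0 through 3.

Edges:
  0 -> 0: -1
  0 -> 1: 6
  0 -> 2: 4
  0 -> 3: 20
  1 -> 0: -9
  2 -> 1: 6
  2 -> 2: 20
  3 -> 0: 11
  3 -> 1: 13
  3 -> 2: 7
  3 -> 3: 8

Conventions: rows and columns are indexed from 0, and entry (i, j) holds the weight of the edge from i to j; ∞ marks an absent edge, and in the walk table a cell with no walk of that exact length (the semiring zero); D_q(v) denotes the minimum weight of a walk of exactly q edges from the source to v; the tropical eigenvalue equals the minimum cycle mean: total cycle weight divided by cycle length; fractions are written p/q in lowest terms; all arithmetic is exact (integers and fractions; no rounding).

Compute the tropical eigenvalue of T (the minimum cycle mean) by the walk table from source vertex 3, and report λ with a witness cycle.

q=0: [∞, ∞, ∞, 0]
q=1: [11, 13, 7, 8]
q=2: [4, 13, 15, 16]
q=3: [3, 10, 8, 24]
q=4: [1, 9, 7, 23]
Optimal cycle mean attained by: cycle 0->1->0, total 6 + (-9), length 2.
Answer: λ = -3/2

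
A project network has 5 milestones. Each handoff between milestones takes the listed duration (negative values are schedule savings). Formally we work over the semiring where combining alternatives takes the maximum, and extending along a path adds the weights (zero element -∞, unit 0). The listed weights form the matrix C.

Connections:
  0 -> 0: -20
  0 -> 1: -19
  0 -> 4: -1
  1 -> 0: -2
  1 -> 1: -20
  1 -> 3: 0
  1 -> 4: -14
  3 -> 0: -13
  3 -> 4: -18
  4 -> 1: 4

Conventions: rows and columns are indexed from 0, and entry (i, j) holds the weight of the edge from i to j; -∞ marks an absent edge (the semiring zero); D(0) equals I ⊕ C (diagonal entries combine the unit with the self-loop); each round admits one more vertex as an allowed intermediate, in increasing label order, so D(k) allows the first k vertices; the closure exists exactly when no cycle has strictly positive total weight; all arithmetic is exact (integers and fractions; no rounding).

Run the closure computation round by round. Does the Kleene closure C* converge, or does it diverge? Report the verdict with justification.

D(0):
  [0, -19, -∞, -∞, -1]
  [-2, 0, -∞, 0, -14]
  [-∞, -∞, 0, -∞, -∞]
  [-13, -∞, -∞, 0, -18]
  [-∞, 4, -∞, -∞, 0]
D(1):
  [0, -19, -∞, -∞, -1]
  [-2, 0, -∞, 0, -3]
  [-∞, -∞, 0, -∞, -∞]
  [-13, -32, -∞, 0, -14]
  [-∞, 4, -∞, -∞, 0]
Detection: at round 2, diagonal entry (4, 4) turns strictly positive.
Key observation: the cycle 4->1->0->4 has total weight 4 + (-2) + (-1), which is strictly positive.
Answer: DIVERGES — positive cycle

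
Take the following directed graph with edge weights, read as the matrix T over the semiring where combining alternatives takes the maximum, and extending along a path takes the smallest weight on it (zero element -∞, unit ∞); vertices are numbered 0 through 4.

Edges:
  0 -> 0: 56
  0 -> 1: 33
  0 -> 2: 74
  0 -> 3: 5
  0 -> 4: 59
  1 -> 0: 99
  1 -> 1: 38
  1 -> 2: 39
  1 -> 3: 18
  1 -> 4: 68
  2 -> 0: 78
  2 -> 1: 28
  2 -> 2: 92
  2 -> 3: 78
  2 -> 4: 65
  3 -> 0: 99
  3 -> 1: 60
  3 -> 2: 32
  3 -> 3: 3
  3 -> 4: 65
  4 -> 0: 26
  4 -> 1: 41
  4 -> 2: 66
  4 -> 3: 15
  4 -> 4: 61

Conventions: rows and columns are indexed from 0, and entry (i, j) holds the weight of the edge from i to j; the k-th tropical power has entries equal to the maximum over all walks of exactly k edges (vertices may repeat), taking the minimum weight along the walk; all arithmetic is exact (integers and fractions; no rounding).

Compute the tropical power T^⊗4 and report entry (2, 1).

T^⊗2:
  [74, 41, 74, 74, 65]
  [56, 41, 74, 39, 61]
  [78, 60, 92, 78, 65]
  [60, 41, 74, 32, 61]
  [66, 41, 66, 66, 65]
T^⊗3:
  [74, 60, 74, 74, 65]
  [74, 41, 74, 74, 65]
  [78, 60, 92, 78, 65]
  [74, 41, 74, 74, 65]
  [66, 60, 66, 66, 65]
T^⊗4:
  [74, 60, 74, 74, 65]
  [74, 60, 74, 74, 65]
  [78, 60, 92, 78, 65]
  [74, 60, 74, 74, 65]
  [66, 60, 66, 66, 65]
Key observation: the optimum is the walk 2->0->2->3->1, with weight 78 min 74 min 78 min 60 = 60.
Optimal value attained by: walk 2->0->2->3->1.
Answer: (T^⊗4)[2][1] = 60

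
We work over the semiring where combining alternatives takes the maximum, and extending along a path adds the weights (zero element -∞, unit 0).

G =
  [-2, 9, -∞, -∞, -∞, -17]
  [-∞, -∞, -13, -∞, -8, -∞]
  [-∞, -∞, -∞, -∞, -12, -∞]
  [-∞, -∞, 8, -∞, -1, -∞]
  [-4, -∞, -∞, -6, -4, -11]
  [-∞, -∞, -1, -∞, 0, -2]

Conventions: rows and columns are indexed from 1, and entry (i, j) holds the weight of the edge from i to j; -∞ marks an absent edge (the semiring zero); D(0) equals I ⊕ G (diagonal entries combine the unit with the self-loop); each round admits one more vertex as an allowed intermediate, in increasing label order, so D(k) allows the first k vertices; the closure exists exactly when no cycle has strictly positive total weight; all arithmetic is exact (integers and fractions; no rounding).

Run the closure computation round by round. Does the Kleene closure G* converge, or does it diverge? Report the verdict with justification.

D(0):
  [0, 9, -∞, -∞, -∞, -17]
  [-∞, 0, -13, -∞, -8, -∞]
  [-∞, -∞, 0, -∞, -12, -∞]
  [-∞, -∞, 8, 0, -1, -∞]
  [-4, -∞, -∞, -6, 0, -11]
  [-∞, -∞, -1, -∞, 0, 0]
D(1):
  [0, 9, -∞, -∞, -∞, -17]
  [-∞, 0, -13, -∞, -8, -∞]
  [-∞, -∞, 0, -∞, -12, -∞]
  [-∞, -∞, 8, 0, -1, -∞]
  [-4, 5, -∞, -6, 0, -11]
  [-∞, -∞, -1, -∞, 0, 0]
D(2):
  [0, 9, -4, -∞, 1, -17]
  [-∞, 0, -13, -∞, -8, -∞]
  [-∞, -∞, 0, -∞, -12, -∞]
  [-∞, -∞, 8, 0, -1, -∞]
  [-4, 5, -8, -6, 0, -11]
  [-∞, -∞, -1, -∞, 0, 0]
D(3):
  [0, 9, -4, -∞, 1, -17]
  [-∞, 0, -13, -∞, -8, -∞]
  [-∞, -∞, 0, -∞, -12, -∞]
  [-∞, -∞, 8, 0, -1, -∞]
  [-4, 5, -8, -6, 0, -11]
  [-∞, -∞, -1, -∞, 0, 0]
D(4):
  [0, 9, -4, -∞, 1, -17]
  [-∞, 0, -13, -∞, -8, -∞]
  [-∞, -∞, 0, -∞, -12, -∞]
  [-∞, -∞, 8, 0, -1, -∞]
  [-4, 5, 2, -6, 0, -11]
  [-∞, -∞, -1, -∞, 0, 0]
D(5):
  [0, 9, 3, -5, 1, -10]
  [-12, 0, -6, -14, -8, -19]
  [-16, -7, 0, -18, -12, -23]
  [-5, 4, 8, 0, -1, -12]
  [-4, 5, 2, -6, 0, -11]
  [-4, 5, 2, -6, 0, 0]
D(6):
  [0, 9, 3, -5, 1, -10]
  [-12, 0, -6, -14, -8, -19]
  [-16, -7, 0, -18, -12, -23]
  [-5, 4, 8, 0, -1, -12]
  [-4, 5, 2, -6, 0, -11]
  [-4, 5, 2, -6, 0, 0]
Key observation: every diagonal entry stays at the unit through all rounds, so no improving cycle exists.
Answer: CONVERGES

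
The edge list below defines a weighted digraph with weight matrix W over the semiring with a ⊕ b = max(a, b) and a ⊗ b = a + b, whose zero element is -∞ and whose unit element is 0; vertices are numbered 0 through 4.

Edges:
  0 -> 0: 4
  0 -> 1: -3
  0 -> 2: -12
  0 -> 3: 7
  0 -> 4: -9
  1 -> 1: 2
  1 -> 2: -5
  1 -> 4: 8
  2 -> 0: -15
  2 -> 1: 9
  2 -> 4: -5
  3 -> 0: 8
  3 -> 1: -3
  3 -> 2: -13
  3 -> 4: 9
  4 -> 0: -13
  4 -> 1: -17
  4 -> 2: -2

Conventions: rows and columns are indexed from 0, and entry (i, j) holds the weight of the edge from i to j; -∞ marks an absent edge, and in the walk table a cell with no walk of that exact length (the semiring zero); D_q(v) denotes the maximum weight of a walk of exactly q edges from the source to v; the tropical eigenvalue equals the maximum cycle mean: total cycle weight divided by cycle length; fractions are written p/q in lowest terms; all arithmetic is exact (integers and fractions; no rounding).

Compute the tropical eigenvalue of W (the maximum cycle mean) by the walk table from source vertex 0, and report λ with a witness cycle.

q=0: [0, -∞, -∞, -∞, -∞]
q=1: [4, -3, -12, 7, -9]
q=2: [15, 4, -6, 11, 16]
q=3: [19, 12, 14, 22, 20]
q=4: [30, 23, 18, 26, 31]
q=5: [34, 27, 29, 37, 35]
Optimal cycle mean attained by: cycle 0->3->0, total 7 + 8, length 2.
Answer: λ = 15/2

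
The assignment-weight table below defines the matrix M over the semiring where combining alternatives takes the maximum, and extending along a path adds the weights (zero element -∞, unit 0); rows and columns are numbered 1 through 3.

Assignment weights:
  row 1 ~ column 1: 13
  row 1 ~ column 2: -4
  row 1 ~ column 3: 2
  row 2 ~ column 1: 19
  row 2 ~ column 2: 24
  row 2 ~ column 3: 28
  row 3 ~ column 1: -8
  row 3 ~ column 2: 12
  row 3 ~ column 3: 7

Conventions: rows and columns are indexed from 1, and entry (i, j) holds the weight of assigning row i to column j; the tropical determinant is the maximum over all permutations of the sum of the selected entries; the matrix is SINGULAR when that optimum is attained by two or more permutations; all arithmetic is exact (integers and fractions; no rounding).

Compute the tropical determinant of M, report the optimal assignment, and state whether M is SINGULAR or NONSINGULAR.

σ = (1, 2, 3): 13 + 24 + 7 = 44
σ = (1, 3, 2): 13 + 28 + 12 = 53
σ = (2, 1, 3): (-4) + 19 + 7 = 22
σ = (2, 3, 1): (-4) + 28 + (-8) = 16
σ = (3, 1, 2): 2 + 19 + 12 = 33
σ = (3, 2, 1): 2 + 24 + (-8) = 18
Optimal value attained by: σ = (1, 3, 2).
Answer: det⊕(M) = 53; verdict: NONSINGULAR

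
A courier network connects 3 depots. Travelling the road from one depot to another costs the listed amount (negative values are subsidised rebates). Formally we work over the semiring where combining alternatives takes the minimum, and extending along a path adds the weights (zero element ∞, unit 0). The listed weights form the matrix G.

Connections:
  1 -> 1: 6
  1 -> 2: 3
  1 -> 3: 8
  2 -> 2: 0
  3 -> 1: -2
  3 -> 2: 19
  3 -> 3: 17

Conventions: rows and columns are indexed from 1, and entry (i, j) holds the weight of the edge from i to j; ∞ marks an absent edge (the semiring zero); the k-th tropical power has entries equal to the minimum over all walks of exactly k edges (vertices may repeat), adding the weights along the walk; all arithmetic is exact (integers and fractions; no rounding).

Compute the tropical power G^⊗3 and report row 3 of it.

G^⊗2:
  [6, 3, 14]
  [∞, 0, ∞]
  [4, 1, 6]
G^⊗3:
  [12, 3, 14]
  [∞, 0, ∞]
  [4, 1, 12]
Answer: row 3 of G^⊗3 = [4, 1, 12]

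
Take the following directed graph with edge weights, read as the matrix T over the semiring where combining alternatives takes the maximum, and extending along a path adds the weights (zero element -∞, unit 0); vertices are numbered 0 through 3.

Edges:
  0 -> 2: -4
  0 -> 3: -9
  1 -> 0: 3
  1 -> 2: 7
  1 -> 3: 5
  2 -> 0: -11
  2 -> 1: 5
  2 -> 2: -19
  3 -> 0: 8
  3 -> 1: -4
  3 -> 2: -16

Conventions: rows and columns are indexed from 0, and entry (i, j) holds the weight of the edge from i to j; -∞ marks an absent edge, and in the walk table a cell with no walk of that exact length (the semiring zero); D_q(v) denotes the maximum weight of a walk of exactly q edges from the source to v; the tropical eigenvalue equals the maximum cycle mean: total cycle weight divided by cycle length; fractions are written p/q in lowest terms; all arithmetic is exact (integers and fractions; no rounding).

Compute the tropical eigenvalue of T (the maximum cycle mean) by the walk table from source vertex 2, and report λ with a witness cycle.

q=0: [-∞, -∞, 0, -∞]
q=1: [-11, 5, -19, -∞]
q=2: [8, -14, 12, 10]
q=3: [18, 17, 4, -1]
q=4: [20, 9, 24, 22]
Optimal cycle mean attained by: cycle 1->2->1, total 7 + 5, length 2.
Answer: λ = 6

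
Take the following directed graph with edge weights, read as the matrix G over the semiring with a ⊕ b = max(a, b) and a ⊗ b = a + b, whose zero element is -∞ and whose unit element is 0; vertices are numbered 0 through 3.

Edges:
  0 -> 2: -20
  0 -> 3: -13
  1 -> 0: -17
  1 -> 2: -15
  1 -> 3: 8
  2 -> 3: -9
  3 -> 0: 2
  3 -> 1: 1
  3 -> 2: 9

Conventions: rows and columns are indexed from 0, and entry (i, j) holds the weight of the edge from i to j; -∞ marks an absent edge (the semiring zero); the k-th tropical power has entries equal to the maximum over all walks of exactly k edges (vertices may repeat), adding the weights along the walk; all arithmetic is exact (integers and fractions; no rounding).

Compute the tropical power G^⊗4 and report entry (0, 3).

G^⊗2:
  [-11, -12, -4, -29]
  [10, 9, 17, -24]
  [-7, -8, 0, -∞]
  [-16, -∞, -14, 9]
G^⊗3:
  [-27, -28, -20, -4]
  [-8, -23, -6, 17]
  [-25, -∞, -23, 0]
  [11, 10, 18, -23]
G^⊗4:
  [-2, -3, 5, -20]
  [19, 18, 26, -15]
  [2, 1, 9, -32]
  [-7, -22, -5, 18]
Key observation: the optimum is the walk 0->2->3->1->3, with weight (-20) + (-9) + 1 + 8 = -20.
Optimal value attained by: walk 0->2->3->1->3.
Answer: (G^⊗4)[0][3] = -20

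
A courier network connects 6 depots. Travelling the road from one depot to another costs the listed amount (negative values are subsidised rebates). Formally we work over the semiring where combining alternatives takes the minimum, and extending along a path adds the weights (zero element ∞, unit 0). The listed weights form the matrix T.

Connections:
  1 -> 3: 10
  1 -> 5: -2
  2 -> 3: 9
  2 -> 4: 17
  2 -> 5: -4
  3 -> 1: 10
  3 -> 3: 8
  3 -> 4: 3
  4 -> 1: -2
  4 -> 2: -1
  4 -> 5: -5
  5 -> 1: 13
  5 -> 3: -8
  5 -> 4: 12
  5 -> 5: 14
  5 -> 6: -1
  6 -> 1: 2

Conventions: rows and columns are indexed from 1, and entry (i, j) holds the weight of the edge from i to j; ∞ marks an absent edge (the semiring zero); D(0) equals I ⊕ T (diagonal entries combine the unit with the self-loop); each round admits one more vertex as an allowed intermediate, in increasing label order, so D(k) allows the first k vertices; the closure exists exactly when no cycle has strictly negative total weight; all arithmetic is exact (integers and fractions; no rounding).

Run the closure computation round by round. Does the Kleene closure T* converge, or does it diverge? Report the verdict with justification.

D(0):
  [0, ∞, 10, ∞, -2, ∞]
  [∞, 0, 9, 17, -4, ∞]
  [10, ∞, 0, 3, ∞, ∞]
  [-2, -1, ∞, 0, -5, ∞]
  [13, ∞, -8, 12, 0, -1]
  [2, ∞, ∞, ∞, ∞, 0]
D(1):
  [0, ∞, 10, ∞, -2, ∞]
  [∞, 0, 9, 17, -4, ∞]
  [10, ∞, 0, 3, 8, ∞]
  [-2, -1, 8, 0, -5, ∞]
  [13, ∞, -8, 12, 0, -1]
  [2, ∞, 12, ∞, 0, 0]
D(2):
  [0, ∞, 10, ∞, -2, ∞]
  [∞, 0, 9, 17, -4, ∞]
  [10, ∞, 0, 3, 8, ∞]
  [-2, -1, 8, 0, -5, ∞]
  [13, ∞, -8, 12, 0, -1]
  [2, ∞, 12, ∞, 0, 0]
D(3):
  [0, ∞, 10, 13, -2, ∞]
  [19, 0, 9, 12, -4, ∞]
  [10, ∞, 0, 3, 8, ∞]
  [-2, -1, 8, 0, -5, ∞]
  [2, ∞, -8, -5, 0, -1]
  [2, ∞, 12, 15, 0, 0]
Detection: at round 4, diagonal entry (5, 5) turns strictly negative.
Key observation: the cycle 5->3->4->1->5 has total weight (-8) + 3 + (-2) + (-2), which is strictly negative.
Answer: DIVERGES — negative cycle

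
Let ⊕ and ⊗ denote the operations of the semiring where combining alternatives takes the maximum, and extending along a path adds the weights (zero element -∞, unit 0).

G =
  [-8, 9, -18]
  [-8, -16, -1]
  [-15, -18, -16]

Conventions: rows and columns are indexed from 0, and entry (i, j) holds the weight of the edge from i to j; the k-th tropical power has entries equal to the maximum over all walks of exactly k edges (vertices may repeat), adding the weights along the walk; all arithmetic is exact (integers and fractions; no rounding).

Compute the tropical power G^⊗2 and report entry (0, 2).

G^⊗2:
  [1, 1, 8]
  [-16, 1, -17]
  [-23, -6, -19]
Key observation: the optimum is the walk 0->1->2, with weight 9 + (-1) = 8.
Optimal value attained by: walk 0->1->2.
Answer: (G^⊗2)[0][2] = 8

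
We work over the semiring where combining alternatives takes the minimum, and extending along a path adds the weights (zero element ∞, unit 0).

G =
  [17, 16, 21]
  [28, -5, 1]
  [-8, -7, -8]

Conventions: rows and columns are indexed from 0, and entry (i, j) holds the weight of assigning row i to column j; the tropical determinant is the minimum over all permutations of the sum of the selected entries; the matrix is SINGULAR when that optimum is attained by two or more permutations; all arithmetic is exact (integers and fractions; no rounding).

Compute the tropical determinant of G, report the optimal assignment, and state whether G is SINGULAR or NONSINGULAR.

σ = (0, 1, 2): 17 + (-5) + (-8) = 4
σ = (0, 2, 1): 17 + 1 + (-7) = 11
σ = (1, 0, 2): 16 + 28 + (-8) = 36
σ = (1, 2, 0): 16 + 1 + (-8) = 9
σ = (2, 0, 1): 21 + 28 + (-7) = 42
σ = (2, 1, 0): 21 + (-5) + (-8) = 8
Optimal value attained by: σ = (0, 1, 2).
Answer: det⊕(G) = 4; verdict: NONSINGULAR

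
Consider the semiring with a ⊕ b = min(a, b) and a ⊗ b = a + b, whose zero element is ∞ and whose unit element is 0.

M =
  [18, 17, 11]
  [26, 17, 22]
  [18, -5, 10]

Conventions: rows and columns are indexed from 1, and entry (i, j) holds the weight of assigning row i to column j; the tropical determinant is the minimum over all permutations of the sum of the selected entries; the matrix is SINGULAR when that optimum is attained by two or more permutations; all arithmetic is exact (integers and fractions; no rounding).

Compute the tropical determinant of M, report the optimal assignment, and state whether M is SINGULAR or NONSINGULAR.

σ = (1, 2, 3): 18 + 17 + 10 = 45
σ = (1, 3, 2): 18 + 22 + (-5) = 35
σ = (2, 1, 3): 17 + 26 + 10 = 53
σ = (2, 3, 1): 17 + 22 + 18 = 57
σ = (3, 1, 2): 11 + 26 + (-5) = 32
σ = (3, 2, 1): 11 + 17 + 18 = 46
Optimal value attained by: σ = (3, 1, 2).
Answer: det⊕(M) = 32; verdict: NONSINGULAR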